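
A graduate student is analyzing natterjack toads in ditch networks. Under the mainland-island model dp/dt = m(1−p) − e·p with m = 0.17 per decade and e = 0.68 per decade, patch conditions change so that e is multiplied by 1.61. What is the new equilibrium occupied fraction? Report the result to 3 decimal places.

0.134

Before: p* = 0.17/(0.17+0.68) = 0.2000.
After: m = 0.17, e = 1.0948; p* = 0.17/1.2648 = 0.1344.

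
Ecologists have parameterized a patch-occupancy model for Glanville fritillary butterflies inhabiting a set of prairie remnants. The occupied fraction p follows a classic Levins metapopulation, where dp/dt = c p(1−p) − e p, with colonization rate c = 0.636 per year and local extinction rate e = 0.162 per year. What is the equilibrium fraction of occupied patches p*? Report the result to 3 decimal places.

Setting dp/dt = 0 and dividing through by p* gives c·(1−p*) = e.
So p* = 1 − e/c = 1 − 0.162/0.636 = 1 − 0.2547 = 0.7453.

0.745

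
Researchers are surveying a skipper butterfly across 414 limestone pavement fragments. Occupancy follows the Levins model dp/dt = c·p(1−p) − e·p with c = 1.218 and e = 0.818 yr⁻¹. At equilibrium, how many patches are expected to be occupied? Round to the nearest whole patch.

136

p* = 1 − e/c = 1 − 0.818/1.218 = 0.3284.
Expected occupied patches = N × p* = 414 × 0.3284 = 135.96 ≈ 136.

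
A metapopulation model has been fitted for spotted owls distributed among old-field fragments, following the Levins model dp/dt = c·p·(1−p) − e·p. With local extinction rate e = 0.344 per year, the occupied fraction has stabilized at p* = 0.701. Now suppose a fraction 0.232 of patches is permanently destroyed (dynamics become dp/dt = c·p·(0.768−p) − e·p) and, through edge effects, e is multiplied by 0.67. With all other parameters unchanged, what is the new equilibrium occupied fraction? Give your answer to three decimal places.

Balance c(1−p*) = e gives c = e/(1 − 0.70100) = 0.344/0.29900 = 1.15050.
New p* = 0.768 − e/c = 0.768 − 0.23048/1.15050 = 0.56767.

0.568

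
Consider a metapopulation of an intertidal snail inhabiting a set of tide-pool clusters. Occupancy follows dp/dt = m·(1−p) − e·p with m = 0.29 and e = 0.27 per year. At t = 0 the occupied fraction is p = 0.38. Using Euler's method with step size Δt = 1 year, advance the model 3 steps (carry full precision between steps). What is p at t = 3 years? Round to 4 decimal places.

Update rule: p ← p + [m·(1−p) − e·p]·Δt with Δt = 1.
  1  |  dp/dt·Δt = +0.077200  |  p_1 = 0.457200
  2  |  dp/dt·Δt = +0.033968  |  p_2 = 0.491168
  3  |  dp/dt·Δt = +0.014946  |  p_3 = 0.506114

0.5061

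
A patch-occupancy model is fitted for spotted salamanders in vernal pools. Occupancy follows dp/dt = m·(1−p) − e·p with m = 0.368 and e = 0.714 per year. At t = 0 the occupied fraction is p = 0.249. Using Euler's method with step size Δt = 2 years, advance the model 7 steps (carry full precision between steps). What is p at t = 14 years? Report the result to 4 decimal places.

0.6039

Update rule: p ← p + [m·(1−p) − e·p]·Δt with Δt = 2.
  1  |  dp/dt·Δt = +0.197164  |  p_1 = 0.446164
  2  |  dp/dt·Δt = -0.229499  |  p_2 = 0.216665
  3  |  dp/dt·Δt = +0.267137  |  p_3 = 0.483802
  4  |  dp/dt·Δt = -0.310947  |  p_4 = 0.172855
  5  |  dp/dt·Δt = +0.361942  |  p_5 = 0.534797
  6  |  dp/dt·Δt = -0.421301  |  p_6 = 0.113496
  7  |  dp/dt·Δt = +0.490394  |  p_7 = 0.603891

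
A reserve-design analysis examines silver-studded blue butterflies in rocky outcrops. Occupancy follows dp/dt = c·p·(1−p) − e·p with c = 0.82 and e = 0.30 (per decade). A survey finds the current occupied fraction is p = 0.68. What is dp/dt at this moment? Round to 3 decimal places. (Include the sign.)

-0.026

Colonization term: c·p·(1−p) = 0.82×0.68×0.3200 = 0.17843.
Extinction term: e·p = 0.20400.
dp/dt = 0.17843 − 0.20400 = -0.02557.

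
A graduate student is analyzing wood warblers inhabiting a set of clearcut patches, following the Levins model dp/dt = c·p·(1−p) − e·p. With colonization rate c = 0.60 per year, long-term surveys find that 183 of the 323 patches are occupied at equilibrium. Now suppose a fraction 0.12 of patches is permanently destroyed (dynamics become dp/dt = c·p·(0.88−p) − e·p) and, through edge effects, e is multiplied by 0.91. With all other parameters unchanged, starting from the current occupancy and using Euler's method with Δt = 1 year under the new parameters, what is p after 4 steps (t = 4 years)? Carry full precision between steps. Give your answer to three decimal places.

Observed p* = 183/323 = 0.56656.
Balance c(1−p*) = e gives e = 0.60×(1 − 0.56656) = 0.26006.
Starting from p₀ = 0.56656; update p ← p + (dp/dt)·Δt with the new parameters.
  1  |  dp/dt·Δt = -0.027532  |  p_1 = 0.539032
  2  |  dp/dt·Δt = -0.017290  |  p_2 = 0.521742
  3  |  dp/dt·Δt = -0.011323  |  p_3 = 0.510419
  4  |  dp/dt·Δt = -0.007609  |  p_4 = 0.502810

0.503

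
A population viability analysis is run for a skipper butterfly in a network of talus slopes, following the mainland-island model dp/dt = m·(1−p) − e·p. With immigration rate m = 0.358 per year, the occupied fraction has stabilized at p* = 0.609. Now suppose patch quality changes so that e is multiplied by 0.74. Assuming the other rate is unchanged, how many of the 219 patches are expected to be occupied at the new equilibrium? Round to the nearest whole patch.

148

Balance m(1−p*) = e·p* gives e = m(1−p*)/p* = 0.358×0.39100/0.60900 = 0.22985.
New p* = m/(m+e) = 0.35800/(0.35800+0.17009) = 0.67791.
Expected occupied = 219 × 0.67791 = 148.46 ≈ 148.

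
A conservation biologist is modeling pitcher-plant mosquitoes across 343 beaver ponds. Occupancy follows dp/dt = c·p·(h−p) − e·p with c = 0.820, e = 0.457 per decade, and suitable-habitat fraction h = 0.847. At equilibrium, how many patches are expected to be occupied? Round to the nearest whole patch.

p* = h − e/c = 0.847 − 0.5573 = 0.2897.
Expected occupied patches = N × p* = 343 × 0.2897 = 99.36 ≈ 99.

99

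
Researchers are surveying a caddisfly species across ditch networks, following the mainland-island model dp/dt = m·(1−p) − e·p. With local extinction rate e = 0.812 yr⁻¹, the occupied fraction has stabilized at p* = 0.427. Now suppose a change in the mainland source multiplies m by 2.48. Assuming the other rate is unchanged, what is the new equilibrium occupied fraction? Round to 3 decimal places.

Balance m(1−p*) = e·p* gives m = e·p*/(1−p*) = 0.812×0.42700/0.57300 = 0.60510.
New p* = m/(m+e) = 1.50065/(1.50065+0.81200) = 0.64889.

0.649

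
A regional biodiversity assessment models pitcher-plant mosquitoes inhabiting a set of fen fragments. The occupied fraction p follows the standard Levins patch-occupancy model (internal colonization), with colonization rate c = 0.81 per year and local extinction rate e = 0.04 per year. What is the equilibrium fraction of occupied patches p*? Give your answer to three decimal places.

0.951

Setting dp/dt = 0 and dividing through by p* gives c·(1−p*) = e.
So p* = 1 − e/c = 1 − 0.04/0.81 = 1 − 0.0494 = 0.9506.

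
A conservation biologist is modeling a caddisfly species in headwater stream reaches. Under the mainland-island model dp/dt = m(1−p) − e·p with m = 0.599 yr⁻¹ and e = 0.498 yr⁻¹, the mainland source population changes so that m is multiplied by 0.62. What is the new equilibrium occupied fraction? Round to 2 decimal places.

Before: p* = 0.599/(0.599+0.498) = 0.5460.
After: m = 0.37138, e = 0.498; p* = 0.37138/0.8694 = 0.4272.

0.43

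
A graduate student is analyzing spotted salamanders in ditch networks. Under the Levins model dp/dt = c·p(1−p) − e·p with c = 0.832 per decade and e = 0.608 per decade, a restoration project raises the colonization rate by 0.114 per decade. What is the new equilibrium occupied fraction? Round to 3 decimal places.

0.357

Before: p* = 1 − 0.608/0.832 = 0.2692.
After the change, c = 0.946, e = 0.608, so p* = 1 − 0.608/0.946 = 0.3573.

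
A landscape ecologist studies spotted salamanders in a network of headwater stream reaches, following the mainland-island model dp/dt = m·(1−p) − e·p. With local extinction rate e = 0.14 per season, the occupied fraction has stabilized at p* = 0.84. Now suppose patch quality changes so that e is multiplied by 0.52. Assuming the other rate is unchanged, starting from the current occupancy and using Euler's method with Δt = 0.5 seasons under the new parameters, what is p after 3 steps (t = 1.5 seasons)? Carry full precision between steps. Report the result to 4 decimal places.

0.8951

Balance m(1−p*) = e·p* gives m = e·p*/(1−p*) = 0.14×0.84000/0.16000 = 0.73500.
Starting from p₀ = 0.84000; update p ← p + (dp/dt)·Δt with the new parameters.
t = 0.5: p = 0.84000 + (+0.02822) = 0.86822
t = 1: p = 0.86822 + (+0.01682) = 0.88505
t = 1.5: p = 0.88505 + (+0.01003) = 0.89508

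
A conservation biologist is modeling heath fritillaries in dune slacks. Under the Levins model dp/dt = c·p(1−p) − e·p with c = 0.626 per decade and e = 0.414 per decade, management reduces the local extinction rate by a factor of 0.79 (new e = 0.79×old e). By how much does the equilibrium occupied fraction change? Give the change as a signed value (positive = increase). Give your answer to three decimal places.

0.139

Before: p* = 1 − 0.414/0.626 = 0.3387.
After the change, c = 0.626, e = 0.32706, so p* = 1 − 0.32706/0.626 = 0.4775.
Δp* = 0.4775 − 0.3387 = +0.1389.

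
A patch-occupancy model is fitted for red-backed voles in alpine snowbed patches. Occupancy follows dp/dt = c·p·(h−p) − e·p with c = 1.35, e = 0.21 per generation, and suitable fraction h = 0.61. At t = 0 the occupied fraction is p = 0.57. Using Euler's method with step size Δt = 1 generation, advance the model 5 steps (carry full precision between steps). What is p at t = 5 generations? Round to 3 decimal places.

Update rule: p ← p + [c·p·(h−p) − e·p]·Δt with Δt = 1.
  1  |  dp/dt·Δt = -0.088920  |  p_1 = 0.481080
  2  |  dp/dt·Δt = -0.017299  |  p_2 = 0.463781
  3  |  dp/dt·Δt = -0.005846  |  p_3 = 0.457935
  4  |  dp/dt·Δt = -0.002158  |  p_4 = 0.455777
  5  |  dp/dt·Δt = -0.000820  |  p_5 = 0.454957

0.455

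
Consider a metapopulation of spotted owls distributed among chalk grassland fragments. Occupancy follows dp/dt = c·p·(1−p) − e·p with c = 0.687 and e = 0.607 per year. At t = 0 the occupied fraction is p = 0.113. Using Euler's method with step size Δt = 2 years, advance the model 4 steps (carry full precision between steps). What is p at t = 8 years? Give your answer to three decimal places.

0.115

Update rule: p ← p + [c·p·(1−p) − e·p]·Δt with Δt = 2.
  1  |  dp/dt·Δt = +0.000535  |  p_1 = 0.113535
  2  |  dp/dt·Δt = +0.000454  |  p_2 = 0.113990
  3  |  dp/dt·Δt = +0.000385  |  p_3 = 0.114375
  4  |  dp/dt·Δt = +0.000326  |  p_4 = 0.114701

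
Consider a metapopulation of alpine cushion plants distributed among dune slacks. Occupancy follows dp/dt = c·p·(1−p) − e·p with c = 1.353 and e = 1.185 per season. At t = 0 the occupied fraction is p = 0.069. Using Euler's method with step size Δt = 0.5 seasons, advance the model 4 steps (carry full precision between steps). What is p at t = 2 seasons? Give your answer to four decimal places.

Update rule: p ← p + [c·p·(1−p) − e·p]·Δt with Δt = 0.5.
step 1: Δp = +0.00258, p = 0.07158
step 2: Δp = +0.00255, p = 0.07412
step 3: Δp = +0.00251, p = 0.07663
step 4: Δp = +0.00246, p = 0.07910

0.0791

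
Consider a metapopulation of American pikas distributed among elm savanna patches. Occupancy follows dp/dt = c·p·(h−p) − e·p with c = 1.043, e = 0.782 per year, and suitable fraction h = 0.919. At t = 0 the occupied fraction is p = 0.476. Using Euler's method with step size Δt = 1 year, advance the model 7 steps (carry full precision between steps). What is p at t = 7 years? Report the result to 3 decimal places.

Update rule: p ← p + [c·p·(h−p) − e·p]·Δt with Δt = 1.
  1  |  dp/dt·Δt = -0.152297  |  p_1 = 0.323703
  2  |  dp/dt·Δt = -0.052150  |  p_2 = 0.271553
  3  |  dp/dt·Δt = -0.028978  |  p_3 = 0.242575
  4  |  dp/dt·Δt = -0.018554  |  p_4 = 0.224021
  5  |  dp/dt·Δt = -0.012800  |  p_5 = 0.211221
  6  |  dp/dt·Δt = -0.009249  |  p_6 = 0.201972
  7  |  dp/dt·Δt = -0.006895  |  p_7 = 0.195077

0.195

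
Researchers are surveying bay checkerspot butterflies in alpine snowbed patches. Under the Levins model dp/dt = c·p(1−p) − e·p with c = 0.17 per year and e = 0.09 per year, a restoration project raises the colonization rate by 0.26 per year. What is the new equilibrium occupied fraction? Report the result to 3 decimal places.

0.791

Before: p* = 1 − 0.09/0.17 = 0.4706.
After the change, c = 0.43, e = 0.09, so p* = 1 − 0.09/0.43 = 0.7907.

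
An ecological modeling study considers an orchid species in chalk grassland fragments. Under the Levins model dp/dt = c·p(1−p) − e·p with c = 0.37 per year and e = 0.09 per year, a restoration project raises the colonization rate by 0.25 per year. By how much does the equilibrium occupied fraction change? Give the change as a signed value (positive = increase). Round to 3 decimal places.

Before: p* = 1 − 0.09/0.37 = 0.7568.
After the change, c = 0.62, e = 0.09, so p* = 1 − 0.09/0.62 = 0.8548.
Δp* = 0.8548 − 0.7568 = +0.0981.

0.098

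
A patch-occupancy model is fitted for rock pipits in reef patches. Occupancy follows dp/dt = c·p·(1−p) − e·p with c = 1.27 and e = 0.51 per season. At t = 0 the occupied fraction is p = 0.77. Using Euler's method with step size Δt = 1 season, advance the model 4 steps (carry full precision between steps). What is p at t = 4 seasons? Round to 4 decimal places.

Update rule: p ← p + [c·p·(1−p) − e·p]·Δt with Δt = 1.
  1  |  dp/dt·Δt = -0.167783  |  p_1 = 0.602217
  2  |  dp/dt·Δt = -0.002900  |  p_2 = 0.599317
  3  |  dp/dt·Δt = -0.000679  |  p_3 = 0.598638
  4  |  dp/dt·Δt = -0.000162  |  p_4 = 0.598476

0.5985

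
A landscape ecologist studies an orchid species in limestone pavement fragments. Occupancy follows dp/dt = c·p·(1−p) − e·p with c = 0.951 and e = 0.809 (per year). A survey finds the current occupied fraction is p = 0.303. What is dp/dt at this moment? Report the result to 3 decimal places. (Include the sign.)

-0.044

Colonization term: c·p·(1−p) = 0.951×0.303×0.6970 = 0.20084.
Extinction term: e·p = 0.24513.
dp/dt = 0.20084 − 0.24513 = -0.04428.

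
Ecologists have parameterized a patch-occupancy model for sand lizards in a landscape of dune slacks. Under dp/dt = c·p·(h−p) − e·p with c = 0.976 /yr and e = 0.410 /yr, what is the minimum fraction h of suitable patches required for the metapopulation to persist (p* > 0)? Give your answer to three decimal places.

0.420

p* = h − e/c is positive only when h > e/c.
h_min = e/c = 0.410/0.976 = 0.4201.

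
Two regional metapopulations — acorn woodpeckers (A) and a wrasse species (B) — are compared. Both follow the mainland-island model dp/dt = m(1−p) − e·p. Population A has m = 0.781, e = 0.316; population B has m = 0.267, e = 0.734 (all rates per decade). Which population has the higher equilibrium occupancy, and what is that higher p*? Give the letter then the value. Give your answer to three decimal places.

A, 0.712

A: p*_A = m/(m+e) = 0.781/1.0970 = 0.7119.
B: p*_B = 0.267/1.0010 = 0.2667.
A is higher at 0.7119.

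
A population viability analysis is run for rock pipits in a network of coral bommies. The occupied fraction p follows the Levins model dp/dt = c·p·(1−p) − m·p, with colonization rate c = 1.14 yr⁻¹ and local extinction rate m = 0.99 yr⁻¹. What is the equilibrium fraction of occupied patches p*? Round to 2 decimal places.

0.13

At equilibrium, colonization balances extinction: c·p*·(1−p*) = m·p*.
So p* = 1 − m/c = 1 − 0.99/1.14 = 1 − 0.8684 = 0.1316.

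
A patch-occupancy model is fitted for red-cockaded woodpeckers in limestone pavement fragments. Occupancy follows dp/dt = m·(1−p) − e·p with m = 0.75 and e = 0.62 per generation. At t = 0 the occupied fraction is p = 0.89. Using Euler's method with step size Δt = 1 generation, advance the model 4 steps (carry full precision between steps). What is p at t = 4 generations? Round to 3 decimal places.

0.554

Update rule: p ← p + [m·(1−p) − e·p]·Δt with Δt = 1.
t = 1: p = 0.89000 + (-0.46930) = 0.42070
t = 2: p = 0.42070 + (+0.17364) = 0.59434
t = 3: p = 0.59434 + (-0.06425) = 0.53009
t = 4: p = 0.53009 + (+0.02377) = 0.55387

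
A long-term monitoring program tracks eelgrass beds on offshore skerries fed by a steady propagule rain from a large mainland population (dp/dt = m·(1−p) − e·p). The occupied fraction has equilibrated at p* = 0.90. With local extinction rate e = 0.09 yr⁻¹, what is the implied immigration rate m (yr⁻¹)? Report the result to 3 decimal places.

0.810

At equilibrium m(1−p*) = e·p*, so m = e·p*/(1−p*).
m = 0.09 × 0.90 / 0.1000 = 0.0810/0.1000 = 0.8100.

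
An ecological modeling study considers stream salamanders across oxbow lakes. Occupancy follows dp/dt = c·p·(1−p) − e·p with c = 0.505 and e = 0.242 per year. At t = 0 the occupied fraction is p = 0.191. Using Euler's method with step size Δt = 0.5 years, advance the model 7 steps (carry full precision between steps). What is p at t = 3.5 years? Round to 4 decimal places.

Update rule: p ← p + [c·p·(1−p) − e·p]·Δt with Δt = 0.5.
  1  |  dp/dt·Δt = +0.015905  |  p_1 = 0.206905
  2  |  dp/dt·Δt = +0.016399  |  p_2 = 0.223304
  3  |  dp/dt·Δt = +0.016774  |  p_3 = 0.240077
  4  |  dp/dt·Δt = +0.017017  |  p_4 = 0.257094
  5  |  dp/dt·Δt = +0.017118  |  p_5 = 0.274212
  6  |  dp/dt·Δt = +0.017073  |  p_6 = 0.291285
  7  |  dp/dt·Δt = +0.016880  |  p_7 = 0.308165

0.3082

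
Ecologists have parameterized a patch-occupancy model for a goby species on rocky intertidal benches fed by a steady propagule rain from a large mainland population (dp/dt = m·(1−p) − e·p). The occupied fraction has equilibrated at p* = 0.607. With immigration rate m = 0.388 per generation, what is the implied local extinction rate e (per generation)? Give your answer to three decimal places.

0.251

At equilibrium m(1−p*) = e·p*, so e = m(1−p*)/p*.
e = 0.388 × 0.3930 / 0.607 = 0.2512.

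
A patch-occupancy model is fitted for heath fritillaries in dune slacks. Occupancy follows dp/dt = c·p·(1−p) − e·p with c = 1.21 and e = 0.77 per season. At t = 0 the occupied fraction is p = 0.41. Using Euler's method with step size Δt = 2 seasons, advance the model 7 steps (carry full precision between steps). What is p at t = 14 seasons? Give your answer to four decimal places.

0.3636

Update rule: p ← p + [c·p·(1−p) − e·p]·Δt with Δt = 2.
step 1: Δp = -0.04600, p = 0.36400
step 2: Δp = -0.00032, p = 0.36368
step 3: Δp = -0.00004, p = 0.36364
step 4: Δp = -0.00000, p = 0.36364
step 5: Δp = -0.00000, p = 0.36364
step 6: Δp = -0.00000, p = 0.36364
step 7: Δp = -0.00000, p = 0.36364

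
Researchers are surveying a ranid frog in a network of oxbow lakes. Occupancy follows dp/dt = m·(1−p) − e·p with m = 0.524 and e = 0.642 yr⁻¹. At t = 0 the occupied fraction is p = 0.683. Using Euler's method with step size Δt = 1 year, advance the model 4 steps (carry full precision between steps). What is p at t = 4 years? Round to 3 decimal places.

0.450

Update rule: p ← p + [m·(1−p) − e·p]·Δt with Δt = 1.
step 1: Δp = -0.27238, p = 0.41062
step 2: Δp = +0.04521, p = 0.45584
step 3: Δp = -0.00751, p = 0.44833
step 4: Δp = +0.00125, p = 0.44958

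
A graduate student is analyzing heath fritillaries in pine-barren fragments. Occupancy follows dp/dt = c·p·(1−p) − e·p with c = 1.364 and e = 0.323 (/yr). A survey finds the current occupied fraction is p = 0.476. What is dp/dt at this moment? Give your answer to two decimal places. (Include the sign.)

Colonization term: c·p·(1−p) = 1.364×0.476×0.5240 = 0.34021.
Extinction term: e·p = 0.15375.
dp/dt = 0.34021 − 0.15375 = 0.18647.

0.19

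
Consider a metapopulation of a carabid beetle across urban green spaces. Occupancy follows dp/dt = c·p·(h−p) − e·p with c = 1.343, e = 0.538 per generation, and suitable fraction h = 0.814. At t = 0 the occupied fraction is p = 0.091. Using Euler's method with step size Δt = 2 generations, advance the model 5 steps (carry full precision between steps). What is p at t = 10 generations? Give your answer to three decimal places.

0.413

Update rule: p ← p + [c·p·(h−p) − e·p]·Δt with Δt = 2.
step 1: Δp = +0.07880, p = 0.16980
step 2: Δp = +0.11110, p = 0.28091
step 3: Δp = +0.09997, p = 0.38088
step 4: Δp = +0.03327, p = 0.41415
step 5: Δp = -0.00083, p = 0.41332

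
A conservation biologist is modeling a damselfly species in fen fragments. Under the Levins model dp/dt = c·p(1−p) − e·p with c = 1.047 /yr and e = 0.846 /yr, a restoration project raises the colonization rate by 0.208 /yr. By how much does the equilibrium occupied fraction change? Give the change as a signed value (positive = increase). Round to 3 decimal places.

0.134

Before: p* = 1 − 0.846/1.047 = 0.1920.
After the change, c = 1.255, e = 0.846, so p* = 1 − 0.846/1.255 = 0.3259.
Δp* = 0.3259 − 0.1920 = +0.1339.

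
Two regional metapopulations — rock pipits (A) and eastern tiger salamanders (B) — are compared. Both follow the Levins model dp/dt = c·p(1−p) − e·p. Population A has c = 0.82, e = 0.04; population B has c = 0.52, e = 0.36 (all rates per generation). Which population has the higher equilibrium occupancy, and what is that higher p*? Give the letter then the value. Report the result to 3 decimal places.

A: p*_A = 1 − 0.04/0.82 = 0.9512.
B: p*_B = 1 − 0.36/0.52 = 0.3077.
A is higher at 0.9512.

A, 0.951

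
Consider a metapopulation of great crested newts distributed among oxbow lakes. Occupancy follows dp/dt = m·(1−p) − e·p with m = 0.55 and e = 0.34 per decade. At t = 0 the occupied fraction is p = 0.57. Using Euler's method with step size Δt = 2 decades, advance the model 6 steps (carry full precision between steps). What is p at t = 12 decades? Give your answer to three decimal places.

Update rule: p ← p + [m·(1−p) − e·p]·Δt with Δt = 2.
step 1: Δp = +0.08540, p = 0.65540
step 2: Δp = -0.06661, p = 0.58879
step 3: Δp = +0.05196, p = 0.64075
step 4: Δp = -0.04053, p = 0.60022
step 5: Δp = +0.03161, p = 0.63183
step 6: Δp = -0.02466, p = 0.60717

0.607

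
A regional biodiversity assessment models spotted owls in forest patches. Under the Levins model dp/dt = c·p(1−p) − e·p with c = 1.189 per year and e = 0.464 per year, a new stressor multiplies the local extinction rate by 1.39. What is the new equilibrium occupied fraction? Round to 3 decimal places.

Before: p* = 1 − 0.464/1.189 = 0.6098.
After the change, c = 1.189, e = 0.64496, so p* = 1 − 0.64496/1.189 = 0.4576.

0.458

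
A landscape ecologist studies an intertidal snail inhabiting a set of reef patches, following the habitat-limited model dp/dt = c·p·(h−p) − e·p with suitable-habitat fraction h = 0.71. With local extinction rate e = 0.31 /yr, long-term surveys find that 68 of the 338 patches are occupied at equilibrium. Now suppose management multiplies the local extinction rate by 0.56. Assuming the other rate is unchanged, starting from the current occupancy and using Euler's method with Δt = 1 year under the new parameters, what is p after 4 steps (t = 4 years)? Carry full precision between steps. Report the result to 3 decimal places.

0.307

Observed p* = 68/338 = 0.20118.
Balance c(h−p*) = e gives c = e/(0.71 − 0.20118) = 0.31/0.50882 = 0.60926.
Starting from p₀ = 0.20118; update p ← p + (dp/dt)·Δt with the new parameters.
step 1: Δp = +0.02744, p = 0.22862
step 2: Δp = +0.02736, p = 0.25599
step 3: Δp = +0.02637, p = 0.28236
step 4: Δp = +0.02455, p = 0.30691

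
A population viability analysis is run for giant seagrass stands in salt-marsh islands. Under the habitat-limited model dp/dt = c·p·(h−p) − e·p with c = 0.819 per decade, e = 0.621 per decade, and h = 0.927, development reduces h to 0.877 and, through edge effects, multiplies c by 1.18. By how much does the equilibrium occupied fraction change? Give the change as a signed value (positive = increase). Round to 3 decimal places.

Before: p* = h − e/c = 0.927 − 0.621/0.819 = 0.927 − 0.7582 = 0.1688.
After: c = 0.96642, e = 0.621, h = 0.877; p* = 0.877 − 0.621/0.96642 = 0.2344.
Δp* = 0.2344 − 0.1688 = +0.0657.

0.066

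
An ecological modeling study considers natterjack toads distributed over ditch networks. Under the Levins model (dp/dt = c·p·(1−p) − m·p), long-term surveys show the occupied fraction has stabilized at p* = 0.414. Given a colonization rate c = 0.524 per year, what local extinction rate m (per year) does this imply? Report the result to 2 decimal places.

At equilibrium c(1−p*) = m.
m = 0.524 × (1 − 0.414) = 0.524 × 0.5860 = 0.3071.

0.31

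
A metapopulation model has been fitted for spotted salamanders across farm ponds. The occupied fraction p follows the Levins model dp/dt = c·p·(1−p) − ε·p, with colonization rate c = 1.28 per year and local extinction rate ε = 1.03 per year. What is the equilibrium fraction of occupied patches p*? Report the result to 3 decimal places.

0.195

At equilibrium, colonization balances extinction: c·p*·(1−p*) = ε·p*.
So p* = 1 − ε/c = 1 − 1.03/1.28 = 1 − 0.8047 = 0.1953.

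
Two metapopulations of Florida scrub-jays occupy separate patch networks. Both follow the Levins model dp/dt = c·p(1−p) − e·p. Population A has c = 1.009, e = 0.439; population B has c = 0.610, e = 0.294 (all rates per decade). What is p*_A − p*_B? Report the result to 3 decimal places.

A: p*_A = 1 − 0.439/1.009 = 0.5649.
B: p*_B = 1 − 0.294/0.610 = 0.5180.
p*_A − p*_B = 0.5649 − 0.5180 = 0.0469.

0.047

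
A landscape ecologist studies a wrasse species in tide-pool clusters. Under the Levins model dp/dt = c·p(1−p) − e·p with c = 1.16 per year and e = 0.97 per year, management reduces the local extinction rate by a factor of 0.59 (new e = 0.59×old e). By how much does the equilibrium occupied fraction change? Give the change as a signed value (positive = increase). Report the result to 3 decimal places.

Before: p* = 1 − 0.97/1.16 = 0.1638.
After the change, c = 1.16, e = 0.5723, so p* = 1 − 0.5723/1.16 = 0.5066.
Δp* = 0.5066 − 0.1638 = +0.3428.

0.343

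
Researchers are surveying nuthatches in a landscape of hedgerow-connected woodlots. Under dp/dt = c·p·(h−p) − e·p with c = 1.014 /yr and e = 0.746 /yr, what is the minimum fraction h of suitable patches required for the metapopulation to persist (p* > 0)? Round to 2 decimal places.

p* = h − e/c is positive only when h > e/c.
h_min = e/c = 0.746/1.014 = 0.7357.

0.74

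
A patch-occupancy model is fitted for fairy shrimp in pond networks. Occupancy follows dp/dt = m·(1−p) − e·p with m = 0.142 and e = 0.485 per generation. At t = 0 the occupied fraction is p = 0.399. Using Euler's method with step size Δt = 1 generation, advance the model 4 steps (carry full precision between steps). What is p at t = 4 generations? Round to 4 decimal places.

Update rule: p ← p + [m·(1−p) − e·p]·Δt with Δt = 1.
  1  |  dp/dt·Δt = -0.108173  |  p_1 = 0.290827
  2  |  dp/dt·Δt = -0.040349  |  p_2 = 0.250478
  3  |  dp/dt·Δt = -0.015050  |  p_3 = 0.235428
  4  |  dp/dt·Δt = -0.005614  |  p_4 = 0.229815

0.2298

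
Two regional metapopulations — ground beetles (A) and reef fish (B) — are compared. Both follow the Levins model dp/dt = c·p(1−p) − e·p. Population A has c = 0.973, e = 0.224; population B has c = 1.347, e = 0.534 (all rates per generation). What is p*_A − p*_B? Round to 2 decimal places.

A: p*_A = 1 − 0.224/0.973 = 0.7698.
B: p*_B = 1 − 0.534/1.347 = 0.6036.
p*_A − p*_B = 0.7698 − 0.6036 = 0.1662.

0.17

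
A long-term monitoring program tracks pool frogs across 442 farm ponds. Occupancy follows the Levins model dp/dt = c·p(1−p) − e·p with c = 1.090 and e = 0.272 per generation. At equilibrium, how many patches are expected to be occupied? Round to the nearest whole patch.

p* = 1 − e/c = 1 − 0.272/1.090 = 0.7505.
Expected occupied patches = N × p* = 442 × 0.7505 = 331.70 ≈ 332.

332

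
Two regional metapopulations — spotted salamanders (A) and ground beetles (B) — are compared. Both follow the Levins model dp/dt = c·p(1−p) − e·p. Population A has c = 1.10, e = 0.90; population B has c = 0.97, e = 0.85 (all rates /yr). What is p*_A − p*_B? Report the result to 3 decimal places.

A: p*_A = 1 − 0.90/1.10 = 0.1818.
B: p*_B = 1 − 0.85/0.97 = 0.1237.
p*_A − p*_B = 0.1818 − 0.1237 = 0.0581.

0.058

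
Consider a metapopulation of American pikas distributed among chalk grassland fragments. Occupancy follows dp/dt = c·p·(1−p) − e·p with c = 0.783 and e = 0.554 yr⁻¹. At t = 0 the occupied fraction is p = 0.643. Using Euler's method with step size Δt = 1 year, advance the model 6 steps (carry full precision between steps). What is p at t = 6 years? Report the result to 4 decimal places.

0.3215

Update rule: p ← p + [c·p·(1−p) − e·p]·Δt with Δt = 1.
step 1: Δp = -0.17648, p = 0.46652
step 2: Δp = -0.06358, p = 0.40294
step 3: Δp = -0.03485, p = 0.36808
step 4: Δp = -0.02179, p = 0.34629
step 5: Δp = -0.01459, p = 0.33170
step 6: Δp = -0.01019, p = 0.32151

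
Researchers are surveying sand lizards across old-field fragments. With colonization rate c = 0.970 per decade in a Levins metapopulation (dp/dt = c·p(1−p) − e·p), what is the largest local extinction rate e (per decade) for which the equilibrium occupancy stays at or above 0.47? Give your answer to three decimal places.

1 − e/c ≥ 0.47 ⇒ e ≤ c(1 − 0.47) = 0.970 × 0.5300.
e_max = 0.5141.

0.514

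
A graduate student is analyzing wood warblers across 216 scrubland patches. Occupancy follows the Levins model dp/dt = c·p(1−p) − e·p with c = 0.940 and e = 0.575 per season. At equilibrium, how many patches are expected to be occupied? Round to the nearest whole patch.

p* = 1 − e/c = 1 − 0.575/0.940 = 0.3883.
Expected occupied patches = N × p* = 216 × 0.3883 = 83.87 ≈ 84.

84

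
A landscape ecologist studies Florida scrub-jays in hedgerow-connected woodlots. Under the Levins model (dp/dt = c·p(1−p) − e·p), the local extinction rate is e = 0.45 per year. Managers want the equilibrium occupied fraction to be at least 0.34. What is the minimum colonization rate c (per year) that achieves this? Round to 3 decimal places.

p* = 1 − e/c ≥ 0.34 requires e/c ≤ 0.6600, i.e. c ≥ e/0.6600.
c_min = 0.45/0.6600 = 0.6818.

0.682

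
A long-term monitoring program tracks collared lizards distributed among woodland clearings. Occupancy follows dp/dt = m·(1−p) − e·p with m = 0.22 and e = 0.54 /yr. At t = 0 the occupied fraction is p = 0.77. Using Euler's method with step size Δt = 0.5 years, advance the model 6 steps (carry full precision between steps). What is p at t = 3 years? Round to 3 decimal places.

Update rule: p ← p + [m·(1−p) − e·p]·Δt with Δt = 0.5.
  1  |  dp/dt·Δt = -0.182600  |  p_1 = 0.587400
  2  |  dp/dt·Δt = -0.113212  |  p_2 = 0.474188
  3  |  dp/dt·Δt = -0.070191  |  p_3 = 0.403997
  4  |  dp/dt·Δt = -0.043519  |  p_4 = 0.360478
  5  |  dp/dt·Δt = -0.026982  |  p_5 = 0.333496
  6  |  dp/dt·Δt = -0.016729  |  p_6 = 0.316768

0.317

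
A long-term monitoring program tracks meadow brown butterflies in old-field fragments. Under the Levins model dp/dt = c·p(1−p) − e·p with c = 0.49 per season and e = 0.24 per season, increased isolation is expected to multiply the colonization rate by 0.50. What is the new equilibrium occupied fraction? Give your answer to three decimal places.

0.020

Before: p* = 1 − 0.24/0.49 = 0.5102.
After the change, c = 0.245, e = 0.24, so p* = 1 − 0.24/0.245 = 0.0204.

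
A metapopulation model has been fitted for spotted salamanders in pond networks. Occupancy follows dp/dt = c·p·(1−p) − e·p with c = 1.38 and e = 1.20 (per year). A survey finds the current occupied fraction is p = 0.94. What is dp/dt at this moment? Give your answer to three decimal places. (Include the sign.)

-1.050

Colonization term: c·p·(1−p) = 1.38×0.94×0.0600 = 0.07783.
Extinction term: e·p = 1.12800.
dp/dt = 0.07783 − 1.12800 = -1.05017.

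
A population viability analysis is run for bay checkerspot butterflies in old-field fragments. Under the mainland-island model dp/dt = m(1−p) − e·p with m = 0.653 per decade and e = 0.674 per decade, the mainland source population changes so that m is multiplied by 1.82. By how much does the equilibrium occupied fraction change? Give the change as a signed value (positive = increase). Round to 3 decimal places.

Before: p* = 0.653/(0.653+0.674) = 0.4921.
After: m = 1.18846, e = 0.674; p* = 1.18846/1.8625 = 0.6381.
Δp* = 0.6381 − 0.4921 = +0.1460.

0.146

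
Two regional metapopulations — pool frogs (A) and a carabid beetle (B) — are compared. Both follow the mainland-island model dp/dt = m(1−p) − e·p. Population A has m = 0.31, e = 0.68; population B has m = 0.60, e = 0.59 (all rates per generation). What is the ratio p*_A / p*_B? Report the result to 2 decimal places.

A: p*_A = m/(m+e) = 0.31/0.9900 = 0.3131.
B: p*_B = 0.60/1.1900 = 0.5042.
p*_A / p*_B = 0.3131/0.5042 = 0.6210.

0.62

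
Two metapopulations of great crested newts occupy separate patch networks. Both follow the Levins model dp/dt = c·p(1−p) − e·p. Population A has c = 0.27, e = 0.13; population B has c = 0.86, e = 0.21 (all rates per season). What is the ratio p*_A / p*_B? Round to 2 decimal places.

A: p*_A = 1 − 0.13/0.27 = 0.5185.
B: p*_B = 1 − 0.21/0.86 = 0.7558.
p*_A / p*_B = 0.5185/0.7558 = 0.6860.

0.69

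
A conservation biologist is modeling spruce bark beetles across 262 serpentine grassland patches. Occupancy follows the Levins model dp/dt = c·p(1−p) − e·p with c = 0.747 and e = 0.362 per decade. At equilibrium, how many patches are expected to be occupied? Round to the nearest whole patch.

135

p* = 1 − e/c = 1 − 0.362/0.747 = 0.5154.
Expected occupied patches = N × p* = 262 × 0.5154 = 135.03 ≈ 135.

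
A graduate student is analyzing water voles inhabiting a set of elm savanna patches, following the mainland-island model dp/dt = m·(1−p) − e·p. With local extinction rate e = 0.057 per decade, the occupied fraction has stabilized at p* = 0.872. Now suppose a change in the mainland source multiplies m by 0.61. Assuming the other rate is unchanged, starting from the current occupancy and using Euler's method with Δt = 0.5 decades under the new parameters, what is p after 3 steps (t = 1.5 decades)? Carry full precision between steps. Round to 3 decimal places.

Balance m(1−p*) = e·p* gives m = e·p*/(1−p*) = 0.057×0.87200/0.12800 = 0.38831.
Starting from p₀ = 0.87200; update p ← p + (dp/dt)·Δt with the new parameters.
  1  |  dp/dt·Δt = -0.009692  |  p_1 = 0.862308
  2  |  dp/dt·Δt = -0.008268  |  p_2 = 0.854040
  3  |  dp/dt·Δt = -0.007053  |  p_3 = 0.846986

0.847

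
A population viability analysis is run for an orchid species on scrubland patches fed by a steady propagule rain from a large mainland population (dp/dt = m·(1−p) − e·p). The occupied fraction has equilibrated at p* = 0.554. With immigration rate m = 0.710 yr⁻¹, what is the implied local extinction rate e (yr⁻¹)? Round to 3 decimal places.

At equilibrium m(1−p*) = e·p*, so e = m(1−p*)/p*.
e = 0.710 × 0.4460 / 0.554 = 0.5716.

0.572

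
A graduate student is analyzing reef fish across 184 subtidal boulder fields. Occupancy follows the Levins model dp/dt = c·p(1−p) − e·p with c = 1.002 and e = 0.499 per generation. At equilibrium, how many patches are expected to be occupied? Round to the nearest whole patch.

92

p* = 1 − e/c = 1 − 0.499/1.002 = 0.5020.
Expected occupied patches = N × p* = 184 × 0.5020 = 92.37 ≈ 92.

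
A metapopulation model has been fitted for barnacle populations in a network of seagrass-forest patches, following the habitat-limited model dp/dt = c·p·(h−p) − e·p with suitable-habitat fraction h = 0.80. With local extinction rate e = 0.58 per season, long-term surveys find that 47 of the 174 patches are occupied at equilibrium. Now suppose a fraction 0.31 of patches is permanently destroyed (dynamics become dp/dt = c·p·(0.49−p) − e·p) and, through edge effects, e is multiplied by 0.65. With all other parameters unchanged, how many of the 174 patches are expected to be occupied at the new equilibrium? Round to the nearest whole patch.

Observed p* = 47/174 = 0.27011.
Balance c(h−p*) = e gives c = e/(0.8 − 0.27011) = 0.58/0.52989 = 1.09457.
New p* = 0.49 − e/c = 0.49 − 0.37700/1.09457 = 0.14557.
Expected occupied = 174 × 0.14557 = 25.33 ≈ 25.

25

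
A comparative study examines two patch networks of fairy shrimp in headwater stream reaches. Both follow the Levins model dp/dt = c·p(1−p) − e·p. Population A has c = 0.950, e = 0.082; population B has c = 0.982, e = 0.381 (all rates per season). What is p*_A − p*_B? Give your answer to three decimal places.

A: p*_A = 1 − 0.082/0.950 = 0.9137.
B: p*_B = 1 − 0.381/0.982 = 0.6120.
p*_A − p*_B = 0.9137 − 0.6120 = 0.3017.

0.302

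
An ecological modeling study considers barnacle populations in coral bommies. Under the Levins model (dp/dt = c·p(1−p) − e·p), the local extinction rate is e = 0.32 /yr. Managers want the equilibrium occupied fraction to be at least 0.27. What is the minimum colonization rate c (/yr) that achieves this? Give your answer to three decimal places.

p* = 1 − e/c ≥ 0.27 requires e/c ≤ 0.7300, i.e. c ≥ e/0.7300.
c_min = 0.32/0.7300 = 0.4384.

0.438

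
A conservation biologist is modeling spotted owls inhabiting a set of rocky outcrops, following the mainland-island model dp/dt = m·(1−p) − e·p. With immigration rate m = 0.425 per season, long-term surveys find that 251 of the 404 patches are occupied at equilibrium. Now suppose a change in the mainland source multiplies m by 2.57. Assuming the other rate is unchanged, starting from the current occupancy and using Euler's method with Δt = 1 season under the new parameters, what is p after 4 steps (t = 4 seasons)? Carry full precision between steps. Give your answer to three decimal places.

Observed p* = 251/404 = 0.62129.
Balance m(1−p*) = e·p* gives e = m(1−p*)/p* = 0.425×0.37871/0.62129 = 0.25906.
Starting from p₀ = 0.62129; update p ← p + (dp/dt)·Δt with the new parameters.
step 1: Δp = +0.25270, p = 0.87398
step 2: Δp = -0.08878, p = 0.78521
step 3: Δp = +0.03119, p = 0.81640
step 4: Δp = -0.01096, p = 0.80544

0.805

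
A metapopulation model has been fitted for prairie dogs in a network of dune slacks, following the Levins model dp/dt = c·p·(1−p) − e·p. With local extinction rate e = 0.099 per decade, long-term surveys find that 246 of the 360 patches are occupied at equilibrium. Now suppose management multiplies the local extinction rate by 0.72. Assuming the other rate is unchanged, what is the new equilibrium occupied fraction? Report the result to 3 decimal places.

0.772

Observed p* = 246/360 = 0.68333.
Balance c(1−p*) = e gives c = e/(1 − 0.68333) = 0.099/0.31667 = 0.31263.
New p* = 1 − e/c = 1 − 0.07128/0.31263 = 0.77200.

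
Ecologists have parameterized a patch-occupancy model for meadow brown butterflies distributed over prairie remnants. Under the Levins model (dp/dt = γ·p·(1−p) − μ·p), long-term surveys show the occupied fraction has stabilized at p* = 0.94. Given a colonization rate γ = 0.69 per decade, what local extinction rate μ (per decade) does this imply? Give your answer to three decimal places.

At equilibrium γ(1−p*) = μ.
μ = 0.69 × (1 − 0.94) = 0.69 × 0.0600 = 0.0414.

0.041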